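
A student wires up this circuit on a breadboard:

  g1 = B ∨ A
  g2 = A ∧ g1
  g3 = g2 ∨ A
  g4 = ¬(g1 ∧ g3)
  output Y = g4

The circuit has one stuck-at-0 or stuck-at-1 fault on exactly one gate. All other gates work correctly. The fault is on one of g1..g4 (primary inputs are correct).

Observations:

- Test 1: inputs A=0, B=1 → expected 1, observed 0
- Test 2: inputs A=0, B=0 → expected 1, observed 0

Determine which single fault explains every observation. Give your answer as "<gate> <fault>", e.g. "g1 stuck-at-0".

Fault-free values for test 1 (A=0, B=1): g1=1, g2=0, g3=0, g4=1, giving Y=1. Observed 0.
Test 1: faults giving observed 0 are {g2 stuck-at-1, g3 stuck-at-1, g4 stuck-at-0}.
Test 2 (A=0, B=0): fault-free g1=0, g2=0, g3=0, g4=1 → 1; observed 0. Eliminates g2 stuck-at-1, g3 stuck-at-1.
Only g4 stuck-at-0 is consistent with every test.

g4 stuck-at-0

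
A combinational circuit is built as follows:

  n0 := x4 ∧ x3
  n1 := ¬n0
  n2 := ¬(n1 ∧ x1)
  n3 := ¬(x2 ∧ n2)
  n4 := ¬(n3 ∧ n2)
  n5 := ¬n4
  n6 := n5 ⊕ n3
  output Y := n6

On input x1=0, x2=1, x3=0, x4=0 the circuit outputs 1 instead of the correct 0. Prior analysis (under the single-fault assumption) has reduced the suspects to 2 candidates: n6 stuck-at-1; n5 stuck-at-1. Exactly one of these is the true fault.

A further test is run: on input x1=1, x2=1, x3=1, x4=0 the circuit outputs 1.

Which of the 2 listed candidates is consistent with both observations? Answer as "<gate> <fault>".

Evaluate each candidate on input x1=1, x2=1, x3=1, x4=0:
  n6 stuck-at-1: n0=0, n1=1, n2=0, n3=1, n4=1, n5=0, n6=1 [stuck-at-1] → 1 — matches
  n5 stuck-at-1: n0=0, n1=1, n2=0, n3=1, n4=1, n5=1 [stuck-at-1], n6=0 → 0 — eliminated
Only n6 stuck-at-1 reproduces the observed 1.

n6 stuck-at-1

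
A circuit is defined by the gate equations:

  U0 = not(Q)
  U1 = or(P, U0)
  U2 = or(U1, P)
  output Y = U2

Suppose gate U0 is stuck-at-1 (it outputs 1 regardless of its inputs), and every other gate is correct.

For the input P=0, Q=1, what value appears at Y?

Propagate with U0 forced: U0=1 [stuck-at-1], U1=1, U2=1.
So Y = 1. (Without the fault it would be 0.)

1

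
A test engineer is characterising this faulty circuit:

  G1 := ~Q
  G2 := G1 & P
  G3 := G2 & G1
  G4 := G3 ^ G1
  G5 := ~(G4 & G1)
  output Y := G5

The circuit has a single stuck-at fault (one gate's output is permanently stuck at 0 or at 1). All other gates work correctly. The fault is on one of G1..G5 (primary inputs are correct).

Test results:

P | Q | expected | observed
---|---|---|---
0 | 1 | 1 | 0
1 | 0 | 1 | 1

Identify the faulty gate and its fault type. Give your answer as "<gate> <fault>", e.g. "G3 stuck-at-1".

Fault-free values for test 1 (P=0, Q=1): G1=0, G2=0, G3=0, G4=0, G5=1, giving Y=1. Observed 0.
Test 1: faults giving observed 0 are {G1 stuck-at-1, G5 stuck-at-0}.
Test 2 (P=1, Q=0): fault-free G1=1, G2=1, G3=1, G4=0, G5=1 → 1; observed 1. Eliminates G5 stuck-at-0.
Only G1 stuck-at-1 is consistent with every test.

G1 stuck-at-1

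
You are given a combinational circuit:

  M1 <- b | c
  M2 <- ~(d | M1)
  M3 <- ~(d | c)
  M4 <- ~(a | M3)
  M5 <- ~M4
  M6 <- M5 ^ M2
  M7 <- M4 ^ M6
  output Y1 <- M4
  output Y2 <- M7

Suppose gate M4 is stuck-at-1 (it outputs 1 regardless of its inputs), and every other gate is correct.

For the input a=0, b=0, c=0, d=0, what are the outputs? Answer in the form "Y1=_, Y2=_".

Propagate with M4 forced: M1=0, M2=1, M3=1, M4=1 [stuck-at-1], M5=0, M6=1, M7=0.
So the outputs are Y1=1, Y2=0. (Without the fault they would be Y1=0, Y2=0.)

Y1=1, Y2=0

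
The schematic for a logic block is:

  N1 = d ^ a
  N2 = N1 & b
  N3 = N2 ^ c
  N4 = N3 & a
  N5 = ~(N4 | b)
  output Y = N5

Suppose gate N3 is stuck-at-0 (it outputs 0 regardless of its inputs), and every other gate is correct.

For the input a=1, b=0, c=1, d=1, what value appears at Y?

Propagate with N3 forced: N1=0, N2=0, N3=0 [stuck-at-0], N4=0, N5=1.
So Y = 1. (Without the fault it would be 0.)

1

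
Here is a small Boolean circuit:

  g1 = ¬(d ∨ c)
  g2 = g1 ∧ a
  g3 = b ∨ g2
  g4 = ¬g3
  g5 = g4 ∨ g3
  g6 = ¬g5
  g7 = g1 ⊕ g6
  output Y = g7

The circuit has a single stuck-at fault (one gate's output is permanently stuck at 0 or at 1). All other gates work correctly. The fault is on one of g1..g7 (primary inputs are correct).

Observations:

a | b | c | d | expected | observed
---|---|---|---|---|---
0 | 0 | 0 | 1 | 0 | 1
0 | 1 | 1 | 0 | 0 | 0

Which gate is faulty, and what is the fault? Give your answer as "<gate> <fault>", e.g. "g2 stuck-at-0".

g4 stuck-at-0

Fault-free values for test 1 (a=0, b=0, c=0, d=1): g1=0, g2=0, g3=0, g4=1, g5=1, g6=0, g7=0, giving Y=0. Observed 1.
Test 1: faults giving observed 1 are {g1 stuck-at-1, g4 stuck-at-0, g5 stuck-at-0, g6 stuck-at-1, g7 stuck-at-1}.
Test 2 (a=0, b=1, c=1, d=0): fault-free g1=0, g2=0, g3=1, g4=0, g5=1, g6=0, g7=0 → 0; observed 0. Eliminates g1 stuck-at-1, g5 stuck-at-0, g6 stuck-at-1, g7 stuck-at-1.
Only g4 stuck-at-0 is consistent with every test.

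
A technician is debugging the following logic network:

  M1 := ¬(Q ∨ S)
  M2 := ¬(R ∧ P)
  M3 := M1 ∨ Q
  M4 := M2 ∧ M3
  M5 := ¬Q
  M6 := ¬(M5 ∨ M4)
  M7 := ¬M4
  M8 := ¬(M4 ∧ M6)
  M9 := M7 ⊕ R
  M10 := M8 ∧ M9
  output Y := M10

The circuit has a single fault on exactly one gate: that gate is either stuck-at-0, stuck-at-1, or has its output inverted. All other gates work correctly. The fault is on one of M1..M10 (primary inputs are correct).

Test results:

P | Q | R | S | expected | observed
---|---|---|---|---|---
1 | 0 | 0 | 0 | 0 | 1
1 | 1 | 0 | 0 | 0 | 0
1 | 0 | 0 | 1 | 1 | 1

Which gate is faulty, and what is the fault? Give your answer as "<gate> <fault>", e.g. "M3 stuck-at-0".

M1 stuck-at-0

Fault-free values for test 1 (P=1, Q=0, R=0, S=0): M1=1, M2=1, M3=1, M4=1, M5=1, M6=0, M7=0, M8=1, M9=0, M10=0, giving Y=0. Observed 1.
Test 1: faults giving observed 1 are {M1 stuck-at-0, M1 inverted output, M2 stuck-at-0, M2 inverted output, M3 stuck-at-0, M3 inverted output, M4 stuck-at-0, M4 inverted output, M7 stuck-at-1, M7 inverted output, M9 stuck-at-1, M9 inverted output, M10 stuck-at-1, M10 inverted output}.
Test 2 (P=1, Q=1, R=0, S=0): fault-free M1=0, M2=1, M3=1, M4=1, M5=0, M6=0, M7=0, M8=1, M9=0, M10=0 → 0; observed 0. Eliminates M2 stuck-at-0, M2 inverted output, M3 stuck-at-0, M3 inverted output, M4 stuck-at-0, M4 inverted output, M7 stuck-at-1, M7 inverted output, M9 stuck-at-1, M9 inverted output, M10 stuck-at-1, M10 inverted output.
Test 3 (P=1, Q=0, R=0, S=1): fault-free M1=0, M2=1, M3=0, M4=0, M5=1, M6=0, M7=1, M8=1, M9=1, M10=1 → 1; observed 1. Eliminates M1 inverted output.
Only M1 stuck-at-0 is consistent with every test.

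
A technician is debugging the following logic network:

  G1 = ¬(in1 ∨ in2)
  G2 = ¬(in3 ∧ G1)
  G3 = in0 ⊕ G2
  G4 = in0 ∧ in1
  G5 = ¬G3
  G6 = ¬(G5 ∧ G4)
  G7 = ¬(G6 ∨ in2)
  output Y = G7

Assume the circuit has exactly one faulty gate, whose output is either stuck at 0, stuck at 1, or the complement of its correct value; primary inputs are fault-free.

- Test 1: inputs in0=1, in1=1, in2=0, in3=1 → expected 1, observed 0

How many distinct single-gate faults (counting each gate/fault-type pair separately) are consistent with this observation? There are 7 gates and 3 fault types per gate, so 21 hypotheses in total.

14

Fault-free: G1=0, G2=1, G3=0, G4=1, G5=1, G6=0, G7=1 → 1. Observed 0.
  G1: stuck-at-1, inverted output ✓; others ✗
  G2: stuck-at-0, inverted output ✓; others ✗
  G3: stuck-at-1, inverted output ✓; others ✗
  G4: stuck-at-0, inverted output ✓; others ✗
  G5: stuck-at-0, inverted output ✓; others ✗
  G6: stuck-at-1, inverted output ✓; others ✗
  G7: stuck-at-0, inverted output ✓; others ✗
Consistent faults: {G1 stuck-at-1, G1 inverted output, G2 stuck-at-0, G2 inverted output, G3 stuck-at-1, G3 inverted output, G4 stuck-at-0, G4 inverted output, G5 stuck-at-0, G5 inverted output, G6 stuck-at-1, G6 inverted output, G7 stuck-at-0, G7 inverted output} — 14 in all.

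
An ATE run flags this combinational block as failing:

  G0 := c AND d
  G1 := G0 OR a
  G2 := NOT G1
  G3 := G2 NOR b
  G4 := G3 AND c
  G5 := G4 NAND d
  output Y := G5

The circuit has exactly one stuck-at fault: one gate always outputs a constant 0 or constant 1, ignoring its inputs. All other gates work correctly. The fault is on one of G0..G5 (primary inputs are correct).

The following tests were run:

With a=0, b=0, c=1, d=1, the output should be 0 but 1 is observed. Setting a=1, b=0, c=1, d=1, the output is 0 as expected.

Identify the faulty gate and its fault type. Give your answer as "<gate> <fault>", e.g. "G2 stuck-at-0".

Fault-free values for test 1 (a=0, b=0, c=1, d=1): G0=1, G1=1, G2=0, G3=1, G4=1, G5=0, giving Y=0. Observed 1.
Test 1: faults giving observed 1 are {G0 stuck-at-0, G1 stuck-at-0, G2 stuck-at-1, G3 stuck-at-0, G4 stuck-at-0, G5 stuck-at-1}.
Test 2 (a=1, b=0, c=1, d=1): fault-free G0=1, G1=1, G2=0, G3=1, G4=1, G5=0 → 0; observed 0. Eliminates G1 stuck-at-0, G2 stuck-at-1, G3 stuck-at-0, G4 stuck-at-0, G5 stuck-at-1.
Only G0 stuck-at-0 is consistent with every test.

G0 stuck-at-0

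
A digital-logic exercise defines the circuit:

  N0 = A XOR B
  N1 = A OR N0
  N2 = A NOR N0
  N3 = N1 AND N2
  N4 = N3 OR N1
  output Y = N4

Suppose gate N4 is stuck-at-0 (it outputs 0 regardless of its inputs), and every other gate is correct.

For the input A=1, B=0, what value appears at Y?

0

Propagate with N4 forced: N0=1, N1=1, N2=0, N3=0, N4=0 [stuck-at-0].
So Y = 0. (Without the fault it would be 1.)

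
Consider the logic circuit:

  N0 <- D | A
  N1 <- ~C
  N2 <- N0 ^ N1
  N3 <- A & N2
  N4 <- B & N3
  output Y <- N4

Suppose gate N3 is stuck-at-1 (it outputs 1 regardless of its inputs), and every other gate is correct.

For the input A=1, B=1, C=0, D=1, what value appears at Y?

1

Propagate with N3 forced: N0=1, N1=1, N2=0, N3=1 [stuck-at-1], N4=1.
So Y = 1. (Without the fault it would be 0.)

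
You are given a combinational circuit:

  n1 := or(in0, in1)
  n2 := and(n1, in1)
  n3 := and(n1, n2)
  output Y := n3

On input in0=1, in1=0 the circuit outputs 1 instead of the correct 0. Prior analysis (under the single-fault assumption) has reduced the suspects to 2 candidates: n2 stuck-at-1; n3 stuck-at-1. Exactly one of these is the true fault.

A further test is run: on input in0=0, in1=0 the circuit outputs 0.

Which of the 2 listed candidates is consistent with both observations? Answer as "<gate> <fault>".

Evaluate each candidate on input in0=0, in1=0:
  n2 stuck-at-1: n1=0, n2=1 [stuck-at-1], n3=0 → 0 — matches
  n3 stuck-at-1: n1=0, n2=0, n3=1 [stuck-at-1] → 1 — eliminated
Only n2 stuck-at-1 reproduces the observed 0.

n2 stuck-at-1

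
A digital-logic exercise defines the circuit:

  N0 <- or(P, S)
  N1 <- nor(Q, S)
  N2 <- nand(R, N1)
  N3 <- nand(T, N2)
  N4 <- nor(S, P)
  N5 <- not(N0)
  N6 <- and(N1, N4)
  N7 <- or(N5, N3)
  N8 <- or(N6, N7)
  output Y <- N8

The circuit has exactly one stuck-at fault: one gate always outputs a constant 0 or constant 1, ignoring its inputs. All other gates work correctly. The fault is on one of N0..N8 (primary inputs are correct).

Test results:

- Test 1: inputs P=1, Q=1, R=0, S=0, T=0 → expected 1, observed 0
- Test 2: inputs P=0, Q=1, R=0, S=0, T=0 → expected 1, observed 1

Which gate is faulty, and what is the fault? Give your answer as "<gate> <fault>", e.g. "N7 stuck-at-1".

Fault-free values for test 1 (P=1, Q=1, R=0, S=0, T=0): N0=1, N1=0, N2=1, N3=1, N4=0, N5=0, N6=0, N7=1, N8=1, giving Y=1. Observed 0.
Test 1: faults giving observed 0 are {N3 stuck-at-0, N7 stuck-at-0, N8 stuck-at-0}.
Test 2 (P=0, Q=1, R=0, S=0, T=0): fault-free N0=0, N1=0, N2=1, N3=1, N4=1, N5=1, N6=0, N7=1, N8=1 → 1; observed 1. Eliminates N7 stuck-at-0, N8 stuck-at-0.
Only N3 stuck-at-0 is consistent with every test.

N3 stuck-at-0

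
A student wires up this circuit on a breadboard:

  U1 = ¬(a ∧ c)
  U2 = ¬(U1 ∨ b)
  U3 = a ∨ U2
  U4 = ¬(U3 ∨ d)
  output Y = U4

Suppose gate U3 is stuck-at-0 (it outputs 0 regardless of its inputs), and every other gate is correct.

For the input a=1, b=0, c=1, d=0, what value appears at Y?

1

Propagate with U3 forced: U1=0, U2=1, U3=0 [stuck-at-0], U4=1.
So Y = 1. (Without the fault it would be 0.)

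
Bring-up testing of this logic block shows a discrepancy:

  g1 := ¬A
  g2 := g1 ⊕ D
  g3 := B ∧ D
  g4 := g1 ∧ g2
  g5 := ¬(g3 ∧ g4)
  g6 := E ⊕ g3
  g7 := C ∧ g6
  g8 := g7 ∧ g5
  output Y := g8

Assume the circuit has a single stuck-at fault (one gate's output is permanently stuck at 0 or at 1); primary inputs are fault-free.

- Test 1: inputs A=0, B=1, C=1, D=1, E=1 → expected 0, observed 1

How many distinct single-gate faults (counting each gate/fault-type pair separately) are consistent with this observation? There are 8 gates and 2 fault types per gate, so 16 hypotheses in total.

4

Fault-free: g1=1, g2=0, g3=1, g4=0, g5=1, g6=0, g7=0, g8=0 → 0. Observed 1.
  g1: none of the 2 fault types match ✗
  g2: none of the 2 fault types match ✗
  g3: stuck-at-0 ✓; others ✗
  g4: none of the 2 fault types match ✗
  g5: none of the 2 fault types match ✗
  g6: stuck-at-1 ✓; others ✗
  g7: stuck-at-1 ✓; others ✗
  g8: stuck-at-1 ✓; others ✗
Consistent faults: {g3 stuck-at-0, g6 stuck-at-1, g7 stuck-at-1, g8 stuck-at-1} — 4 in all.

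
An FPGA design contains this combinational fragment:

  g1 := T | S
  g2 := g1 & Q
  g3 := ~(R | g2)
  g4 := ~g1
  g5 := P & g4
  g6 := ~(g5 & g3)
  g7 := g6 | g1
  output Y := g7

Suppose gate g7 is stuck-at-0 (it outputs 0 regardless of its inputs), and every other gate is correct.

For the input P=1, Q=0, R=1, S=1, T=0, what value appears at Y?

Propagate with g7 forced: g1=1, g2=0, g3=0, g4=0, g5=0, g6=1, g7=0 [stuck-at-0].
So Y = 0. (Without the fault it would be 1.)

0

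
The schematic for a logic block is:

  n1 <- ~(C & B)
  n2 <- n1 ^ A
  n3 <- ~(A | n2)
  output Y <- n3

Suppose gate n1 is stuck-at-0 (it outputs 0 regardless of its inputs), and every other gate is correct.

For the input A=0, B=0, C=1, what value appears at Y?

1

Propagate with n1 forced: n1=0 [stuck-at-0], n2=0, n3=1.
So Y = 1. (Without the fault it would be 0.)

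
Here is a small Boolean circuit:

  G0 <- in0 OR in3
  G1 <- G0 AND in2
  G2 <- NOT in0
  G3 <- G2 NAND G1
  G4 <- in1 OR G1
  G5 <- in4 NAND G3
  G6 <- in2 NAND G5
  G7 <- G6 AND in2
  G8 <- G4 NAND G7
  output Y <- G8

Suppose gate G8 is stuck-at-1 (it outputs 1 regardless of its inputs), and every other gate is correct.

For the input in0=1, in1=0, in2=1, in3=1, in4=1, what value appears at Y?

Propagate with G8 forced: G0=1, G1=1, G2=0, G3=1, G4=1, G5=0, G6=1, G7=1, G8=1 [stuck-at-1].
So Y = 1. (Without the fault it would be 0.)

1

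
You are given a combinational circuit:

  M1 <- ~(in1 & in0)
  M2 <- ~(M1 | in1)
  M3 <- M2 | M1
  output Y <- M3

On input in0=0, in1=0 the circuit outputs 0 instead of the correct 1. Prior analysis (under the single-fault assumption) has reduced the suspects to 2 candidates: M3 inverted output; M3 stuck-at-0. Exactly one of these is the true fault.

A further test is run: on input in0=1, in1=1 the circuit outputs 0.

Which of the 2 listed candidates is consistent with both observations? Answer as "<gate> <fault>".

M3 stuck-at-0

Evaluate each candidate on input in0=1, in1=1:
  M3 inverted output: M1=0, M2=0, M3=1 [inverted output] → 1 — eliminated
  M3 stuck-at-0: M1=0, M2=0, M3=0 [stuck-at-0] → 0 — matches
Only M3 stuck-at-0 reproduces the observed 0.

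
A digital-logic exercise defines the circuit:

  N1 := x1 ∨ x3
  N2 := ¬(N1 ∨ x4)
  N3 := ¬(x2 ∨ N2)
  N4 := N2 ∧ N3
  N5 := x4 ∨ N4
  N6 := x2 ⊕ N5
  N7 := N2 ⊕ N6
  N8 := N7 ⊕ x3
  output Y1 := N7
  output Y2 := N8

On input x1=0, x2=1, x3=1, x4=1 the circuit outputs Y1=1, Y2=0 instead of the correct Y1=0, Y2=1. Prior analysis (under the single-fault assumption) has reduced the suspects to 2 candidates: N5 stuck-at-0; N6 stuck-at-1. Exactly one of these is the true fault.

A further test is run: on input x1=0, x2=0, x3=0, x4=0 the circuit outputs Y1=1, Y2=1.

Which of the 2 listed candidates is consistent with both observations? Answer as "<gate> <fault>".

N5 stuck-at-0

Evaluate each candidate on input x1=0, x2=0, x3=0, x4=0:
  N5 stuck-at-0: N1=0, N2=1, N3=0, N4=0, N5=0 [stuck-at-0], N6=0, N7=1, N8=1 → Y1=1, Y2=1 — matches
  N6 stuck-at-1: N1=0, N2=1, N3=0, N4=0, N5=0, N6=1 [stuck-at-1], N7=0, N8=0 → Y1=0, Y2=0 — eliminated
Only N5 stuck-at-0 reproduces the observed Y1=1, Y2=1.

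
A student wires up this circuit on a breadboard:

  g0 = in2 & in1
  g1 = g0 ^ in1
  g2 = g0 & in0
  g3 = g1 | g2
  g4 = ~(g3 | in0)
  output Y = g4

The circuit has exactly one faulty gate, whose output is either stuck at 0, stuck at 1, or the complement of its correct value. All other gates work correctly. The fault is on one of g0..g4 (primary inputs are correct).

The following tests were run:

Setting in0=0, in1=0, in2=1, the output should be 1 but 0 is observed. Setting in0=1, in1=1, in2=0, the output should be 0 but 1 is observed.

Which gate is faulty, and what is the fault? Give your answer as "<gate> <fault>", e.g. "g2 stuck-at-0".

Fault-free values for test 1 (in0=0, in1=0, in2=1): g0=0, g1=0, g2=0, g3=0, g4=1, giving Y=1. Observed 0.
Test 1: faults giving observed 0 are {g0 stuck-at-1, g0 inverted output, g1 stuck-at-1, g1 inverted output, g2 stuck-at-1, g2 inverted output, g3 stuck-at-1, g3 inverted output, g4 stuck-at-0, g4 inverted output}.
Test 2 (in0=1, in1=1, in2=0): fault-free g0=0, g1=1, g2=0, g3=1, g4=0 → 0; observed 1. Eliminates g0 stuck-at-1, g0 inverted output, g1 stuck-at-1, g1 inverted output, g2 stuck-at-1, g2 inverted output, g3 stuck-at-1, g3 inverted output, g4 stuck-at-0.
Only g4 inverted output is consistent with every test.

g4 inverted output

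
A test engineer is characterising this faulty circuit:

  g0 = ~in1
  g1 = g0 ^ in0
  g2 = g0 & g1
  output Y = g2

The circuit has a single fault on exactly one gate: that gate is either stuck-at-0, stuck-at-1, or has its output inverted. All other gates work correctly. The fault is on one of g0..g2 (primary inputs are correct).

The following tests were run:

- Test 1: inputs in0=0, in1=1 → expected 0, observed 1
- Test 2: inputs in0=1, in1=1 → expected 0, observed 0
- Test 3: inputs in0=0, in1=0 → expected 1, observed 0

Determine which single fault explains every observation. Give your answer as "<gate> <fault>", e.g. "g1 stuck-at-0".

Fault-free values for test 1 (in0=0, in1=1): g0=0, g1=0, g2=0, giving Y=0. Observed 1.
Test 1: faults giving observed 1 are {g0 stuck-at-1, g0 inverted output, g2 stuck-at-1, g2 inverted output}.
Test 2 (in0=1, in1=1): fault-free g0=0, g1=1, g2=0 → 0; observed 0. Eliminates g2 stuck-at-1, g2 inverted output.
Test 3 (in0=0, in1=0): fault-free g0=1, g1=1, g2=1 → 1; observed 0. Eliminates g0 stuck-at-1.
Only g0 inverted output is consistent with every test.

g0 inverted output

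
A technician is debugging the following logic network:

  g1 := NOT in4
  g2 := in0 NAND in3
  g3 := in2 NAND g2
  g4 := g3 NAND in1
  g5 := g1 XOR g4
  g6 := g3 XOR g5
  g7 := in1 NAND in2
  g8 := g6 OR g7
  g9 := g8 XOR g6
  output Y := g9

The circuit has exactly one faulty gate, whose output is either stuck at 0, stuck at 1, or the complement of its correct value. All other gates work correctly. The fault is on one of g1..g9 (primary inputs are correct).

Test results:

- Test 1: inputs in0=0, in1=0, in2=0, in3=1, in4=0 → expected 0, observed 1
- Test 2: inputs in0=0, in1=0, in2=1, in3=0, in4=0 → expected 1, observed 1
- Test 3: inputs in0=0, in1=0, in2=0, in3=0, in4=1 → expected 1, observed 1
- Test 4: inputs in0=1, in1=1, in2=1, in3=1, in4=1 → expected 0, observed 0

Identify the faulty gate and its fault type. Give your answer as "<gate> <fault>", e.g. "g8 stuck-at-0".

Fault-free values for test 1 (in0=0, in1=0, in2=0, in3=1, in4=0): g1=1, g2=1, g3=1, g4=1, g5=0, g6=1, g7=1, g8=1, g9=0, giving Y=0. Observed 1.
Test 1: faults giving observed 1 are {g1 stuck-at-0, g1 inverted output, g3 stuck-at-0, g3 inverted output, g4 stuck-at-0, g4 inverted output, g5 stuck-at-1, g5 inverted output, g6 stuck-at-0, g6 inverted output, g8 stuck-at-0, g8 inverted output, g9 stuck-at-1, g9 inverted output}.
Test 2 (in0=0, in1=0, in2=1, in3=0, in4=0): fault-free g1=1, g2=1, g3=0, g4=1, g5=0, g6=0, g7=1, g8=1, g9=1 → 1; observed 1. Eliminates g1 stuck-at-0, g1 inverted output, g3 inverted output, g4 stuck-at-0, g4 inverted output, g5 stuck-at-1, g5 inverted output, g6 inverted output, g8 stuck-at-0, g8 inverted output, g9 inverted output.
Test 3 (in0=0, in1=0, in2=0, in3=0, in4=1): fault-free g1=0, g2=1, g3=1, g4=1, g5=1, g6=0, g7=1, g8=1, g9=1 → 1; observed 1. Eliminates g3 stuck-at-0.
Test 4 (in0=1, in1=1, in2=1, in3=1, in4=1): fault-free g1=0, g2=0, g3=1, g4=0, g5=0, g6=1, g7=0, g8=1, g9=0 → 0; observed 0. Eliminates g9 stuck-at-1.
Only g6 stuck-at-0 is consistent with every test.

g6 stuck-at-0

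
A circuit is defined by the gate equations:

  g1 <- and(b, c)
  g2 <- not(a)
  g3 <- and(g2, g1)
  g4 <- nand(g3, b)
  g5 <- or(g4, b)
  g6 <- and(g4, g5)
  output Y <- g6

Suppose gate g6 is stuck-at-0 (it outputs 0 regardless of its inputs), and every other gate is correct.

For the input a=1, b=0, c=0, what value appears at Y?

0

Propagate with g6 forced: g1=0, g2=0, g3=0, g4=1, g5=1, g6=0 [stuck-at-0].
So Y = 0. (Without the fault it would be 1.)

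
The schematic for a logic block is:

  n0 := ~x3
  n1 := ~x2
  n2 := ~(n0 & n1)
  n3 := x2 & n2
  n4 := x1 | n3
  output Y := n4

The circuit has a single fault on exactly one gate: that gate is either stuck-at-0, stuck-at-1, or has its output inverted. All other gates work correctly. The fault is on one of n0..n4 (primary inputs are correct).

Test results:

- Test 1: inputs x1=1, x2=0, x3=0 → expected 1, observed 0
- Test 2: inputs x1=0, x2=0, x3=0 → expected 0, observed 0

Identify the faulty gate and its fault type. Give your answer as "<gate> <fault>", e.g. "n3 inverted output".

n4 stuck-at-0

Fault-free values for test 1 (x1=1, x2=0, x3=0): n0=1, n1=1, n2=0, n3=0, n4=1, giving Y=1. Observed 0.
Test 1: faults giving observed 0 are {n4 stuck-at-0, n4 inverted output}.
Test 2 (x1=0, x2=0, x3=0): fault-free n0=1, n1=1, n2=0, n3=0, n4=0 → 0; observed 0. Eliminates n4 inverted output.
Only n4 stuck-at-0 is consistent with every test.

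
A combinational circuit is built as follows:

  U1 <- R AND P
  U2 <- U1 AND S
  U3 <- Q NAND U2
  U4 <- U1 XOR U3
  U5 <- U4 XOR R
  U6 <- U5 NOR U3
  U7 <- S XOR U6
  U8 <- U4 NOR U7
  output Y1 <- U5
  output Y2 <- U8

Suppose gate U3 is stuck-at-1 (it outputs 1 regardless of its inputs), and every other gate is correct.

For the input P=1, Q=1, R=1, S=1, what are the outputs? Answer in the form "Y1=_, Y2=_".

Y1=1, Y2=0

Propagate with U3 forced: U1=1, U2=1, U3=1 [stuck-at-1], U4=0, U5=1, U6=0, U7=1, U8=0.
So the outputs are Y1=1, Y2=0. (Without the fault they would be Y1=0, Y2=0.)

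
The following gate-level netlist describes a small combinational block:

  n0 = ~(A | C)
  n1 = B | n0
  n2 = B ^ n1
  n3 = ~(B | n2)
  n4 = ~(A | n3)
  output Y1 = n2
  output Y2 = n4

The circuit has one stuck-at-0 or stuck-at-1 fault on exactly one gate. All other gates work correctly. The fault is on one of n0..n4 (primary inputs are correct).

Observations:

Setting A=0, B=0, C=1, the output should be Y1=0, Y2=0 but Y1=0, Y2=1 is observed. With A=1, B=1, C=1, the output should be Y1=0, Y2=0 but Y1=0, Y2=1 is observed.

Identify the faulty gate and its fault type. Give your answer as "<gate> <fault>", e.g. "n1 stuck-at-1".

n4 stuck-at-1

Fault-free values for test 1 (A=0, B=0, C=1): n0=0, n1=0, n2=0, n3=1, n4=0, giving Y1=0, Y2=0. Observed Y1=0, Y2=1.
Test 1: faults giving observed Y1=0, Y2=1 are {n3 stuck-at-0, n4 stuck-at-1}.
Test 2 (A=1, B=1, C=1): fault-free n0=0, n1=1, n2=0, n3=0, n4=0 → Y1=0, Y2=0; observed Y1=0, Y2=1. Eliminates n3 stuck-at-0.
Only n4 stuck-at-1 is consistent with every test.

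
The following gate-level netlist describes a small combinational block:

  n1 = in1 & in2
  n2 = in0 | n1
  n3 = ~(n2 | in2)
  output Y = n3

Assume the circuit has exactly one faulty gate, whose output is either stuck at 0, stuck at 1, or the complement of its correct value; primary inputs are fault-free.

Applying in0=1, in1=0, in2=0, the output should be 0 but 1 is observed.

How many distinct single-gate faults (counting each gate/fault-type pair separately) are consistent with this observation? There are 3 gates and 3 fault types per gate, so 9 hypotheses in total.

4

Fault-free: n1=0, n2=1, n3=0 → 0. Observed 1.
  n1 stuck-at-0: output 0 ✗
  n1 stuck-at-1: output 0 ✗
  n1 inverted output: output 0 ✗
  n2 stuck-at-0: output 1 ✓
  n2 stuck-at-1: output 0 ✗
  n2 inverted output: output 1 ✓
  n3 stuck-at-0: output 0 ✗
  n3 stuck-at-1: output 1 ✓
  n3 inverted output: output 1 ✓
Consistent faults: {n2 stuck-at-0, n2 inverted output, n3 stuck-at-1, n3 inverted output} — 4 in all.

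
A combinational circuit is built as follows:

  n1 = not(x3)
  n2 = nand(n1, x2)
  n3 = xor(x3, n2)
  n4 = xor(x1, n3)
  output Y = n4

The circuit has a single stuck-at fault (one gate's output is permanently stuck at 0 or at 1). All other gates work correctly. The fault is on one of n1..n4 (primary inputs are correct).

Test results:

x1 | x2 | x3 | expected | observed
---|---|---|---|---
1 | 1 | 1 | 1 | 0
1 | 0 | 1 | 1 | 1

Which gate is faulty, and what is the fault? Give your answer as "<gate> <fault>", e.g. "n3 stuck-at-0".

n1 stuck-at-1

Fault-free values for test 1 (x1=1, x2=1, x3=1): n1=0, n2=1, n3=0, n4=1, giving Y=1. Observed 0.
Test 1: faults giving observed 0 are {n1 stuck-at-1, n2 stuck-at-0, n3 stuck-at-1, n4 stuck-at-0}.
Test 2 (x1=1, x2=0, x3=1): fault-free n1=0, n2=1, n3=0, n4=1 → 1; observed 1. Eliminates n2 stuck-at-0, n3 stuck-at-1, n4 stuck-at-0.
Only n1 stuck-at-1 is consistent with every test.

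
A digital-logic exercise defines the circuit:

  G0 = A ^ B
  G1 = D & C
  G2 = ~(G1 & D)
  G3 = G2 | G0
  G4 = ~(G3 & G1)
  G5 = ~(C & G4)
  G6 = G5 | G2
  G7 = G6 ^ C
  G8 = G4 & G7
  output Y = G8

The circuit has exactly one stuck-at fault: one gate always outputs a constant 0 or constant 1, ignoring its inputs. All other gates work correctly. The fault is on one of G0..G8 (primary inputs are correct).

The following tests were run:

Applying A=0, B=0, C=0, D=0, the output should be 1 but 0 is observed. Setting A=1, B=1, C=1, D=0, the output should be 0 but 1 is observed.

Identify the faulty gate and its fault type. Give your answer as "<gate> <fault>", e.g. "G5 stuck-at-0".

Fault-free values for test 1 (A=0, B=0, C=0, D=0): G0=0, G1=0, G2=1, G3=1, G4=1, G5=1, G6=1, G7=1, G8=1, giving Y=1. Observed 0.
Test 1: faults giving observed 0 are {G1 stuck-at-1, G4 stuck-at-0, G6 stuck-at-0, G7 stuck-at-0, G8 stuck-at-0}.
Test 2 (A=1, B=1, C=1, D=0): fault-free G0=0, G1=0, G2=1, G3=1, G4=1, G5=0, G6=1, G7=0, G8=0 → 0; observed 1. Eliminates G1 stuck-at-1, G4 stuck-at-0, G7 stuck-at-0, G8 stuck-at-0.
Only G6 stuck-at-0 is consistent with every test.

G6 stuck-at-0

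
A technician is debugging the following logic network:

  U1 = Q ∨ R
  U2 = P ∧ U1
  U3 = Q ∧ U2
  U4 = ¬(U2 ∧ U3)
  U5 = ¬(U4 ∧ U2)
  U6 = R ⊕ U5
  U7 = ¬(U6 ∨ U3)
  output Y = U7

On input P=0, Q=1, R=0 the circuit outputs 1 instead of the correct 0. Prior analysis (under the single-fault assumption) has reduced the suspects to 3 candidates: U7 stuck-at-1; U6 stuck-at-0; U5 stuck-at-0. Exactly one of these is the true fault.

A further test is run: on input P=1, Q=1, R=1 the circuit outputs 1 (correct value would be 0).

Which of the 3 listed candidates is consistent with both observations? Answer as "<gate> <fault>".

Evaluate each candidate on input P=1, Q=1, R=1:
  U7 stuck-at-1: U1=1, U2=1, U3=1, U4=0, U5=1, U6=0, U7=1 [stuck-at-1] → 1 — matches
  U6 stuck-at-0: U1=1, U2=1, U3=1, U4=0, U5=1, U6=0 [stuck-at-0], U7=0 → 0 — eliminated
  U5 stuck-at-0: U1=1, U2=1, U3=1, U4=0, U5=0 [stuck-at-0], U6=1, U7=0 → 0 — eliminated
Only U7 stuck-at-1 reproduces the observed 1.

U7 stuck-at-1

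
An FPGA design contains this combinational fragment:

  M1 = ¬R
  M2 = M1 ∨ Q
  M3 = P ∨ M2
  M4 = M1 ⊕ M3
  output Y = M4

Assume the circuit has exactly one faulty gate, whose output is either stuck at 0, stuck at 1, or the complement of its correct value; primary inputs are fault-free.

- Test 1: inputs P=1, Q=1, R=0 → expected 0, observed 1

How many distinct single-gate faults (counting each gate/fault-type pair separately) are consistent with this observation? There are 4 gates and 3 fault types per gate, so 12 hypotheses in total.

Fault-free: M1=1, M2=1, M3=1, M4=0 → 0. Observed 1.
  M1 stuck-at-0: output 1 ✓
  M1 stuck-at-1: output 0 ✗
  M1 inverted output: output 1 ✓
  M2 stuck-at-0: output 0 ✗
  M2 stuck-at-1: output 0 ✗
  M2 inverted output: output 0 ✗
  M3 stuck-at-0: output 1 ✓
  M3 stuck-at-1: output 0 ✗
  M3 inverted output: output 1 ✓
  M4 stuck-at-0: output 0 ✗
  M4 stuck-at-1: output 1 ✓
  M4 inverted output: output 1 ✓
Consistent faults: {M1 stuck-at-0, M1 inverted output, M3 stuck-at-0, M3 inverted output, M4 stuck-at-1, M4 inverted output} — 6 in all.

6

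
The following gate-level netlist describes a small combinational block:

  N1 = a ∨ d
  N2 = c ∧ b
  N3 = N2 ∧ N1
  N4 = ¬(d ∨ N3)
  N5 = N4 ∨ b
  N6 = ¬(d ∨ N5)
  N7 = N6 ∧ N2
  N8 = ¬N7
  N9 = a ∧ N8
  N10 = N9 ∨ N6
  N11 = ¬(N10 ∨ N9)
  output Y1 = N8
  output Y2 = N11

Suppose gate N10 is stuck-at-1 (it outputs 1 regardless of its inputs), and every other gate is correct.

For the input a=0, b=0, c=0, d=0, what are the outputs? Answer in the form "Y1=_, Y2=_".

Y1=1, Y2=0

Propagate with N10 forced: N1=0, N2=0, N3=0, N4=1, N5=1, N6=0, N7=0, N8=1, N9=0, N10=1 [stuck-at-1], N11=0.
So the outputs are Y1=1, Y2=0. (Without the fault they would be Y1=1, Y2=1.)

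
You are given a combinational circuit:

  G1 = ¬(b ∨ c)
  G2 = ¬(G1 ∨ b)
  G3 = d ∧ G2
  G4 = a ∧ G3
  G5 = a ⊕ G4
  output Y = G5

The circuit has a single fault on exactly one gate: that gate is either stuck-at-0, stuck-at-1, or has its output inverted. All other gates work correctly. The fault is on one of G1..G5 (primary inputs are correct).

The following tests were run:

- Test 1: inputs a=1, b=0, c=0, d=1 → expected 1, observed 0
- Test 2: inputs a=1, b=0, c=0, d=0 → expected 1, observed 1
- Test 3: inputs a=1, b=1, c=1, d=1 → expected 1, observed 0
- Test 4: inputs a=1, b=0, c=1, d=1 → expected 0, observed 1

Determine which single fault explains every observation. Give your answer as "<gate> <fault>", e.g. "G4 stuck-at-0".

Fault-free values for test 1 (a=1, b=0, c=0, d=1): G1=1, G2=0, G3=0, G4=0, G5=1, giving Y=1. Observed 0.
Test 1: faults giving observed 0 are {G1 stuck-at-0, G1 inverted output, G2 stuck-at-1, G2 inverted output, G3 stuck-at-1, G3 inverted output, G4 stuck-at-1, G4 inverted output, G5 stuck-at-0, G5 inverted output}.
Test 2 (a=1, b=0, c=0, d=0): fault-free G1=1, G2=0, G3=0, G4=0, G5=1 → 1; observed 1. Eliminates G3 stuck-at-1, G3 inverted output, G4 stuck-at-1, G4 inverted output, G5 stuck-at-0, G5 inverted output.
Test 3 (a=1, b=1, c=1, d=1): fault-free G1=0, G2=0, G3=0, G4=0, G5=1 → 1; observed 0. Eliminates G1 stuck-at-0, G1 inverted output.
Test 4 (a=1, b=0, c=1, d=1): fault-free G1=0, G2=1, G3=1, G4=1, G5=0 → 0; observed 1. Eliminates G2 stuck-at-1.
Only G2 inverted output is consistent with every test.

G2 inverted output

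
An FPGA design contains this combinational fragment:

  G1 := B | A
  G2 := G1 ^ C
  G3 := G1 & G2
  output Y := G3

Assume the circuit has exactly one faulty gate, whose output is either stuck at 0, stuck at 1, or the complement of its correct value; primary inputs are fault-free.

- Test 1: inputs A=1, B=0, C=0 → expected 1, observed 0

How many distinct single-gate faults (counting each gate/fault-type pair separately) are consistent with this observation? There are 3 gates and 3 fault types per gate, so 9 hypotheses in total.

6

Fault-free: G1=1, G2=1, G3=1 → 1. Observed 0.
  G1 stuck-at-0: output 0 ✓
  G1 stuck-at-1: output 1 ✗
  G1 inverted output: output 0 ✓
  G2 stuck-at-0: output 0 ✓
  G2 stuck-at-1: output 1 ✗
  G2 inverted output: output 0 ✓
  G3 stuck-at-0: output 0 ✓
  G3 stuck-at-1: output 1 ✗
  G3 inverted output: output 0 ✓
Consistent faults: {G1 stuck-at-0, G1 inverted output, G2 stuck-at-0, G2 inverted output, G3 stuck-at-0, G3 inverted output} — 6 in all.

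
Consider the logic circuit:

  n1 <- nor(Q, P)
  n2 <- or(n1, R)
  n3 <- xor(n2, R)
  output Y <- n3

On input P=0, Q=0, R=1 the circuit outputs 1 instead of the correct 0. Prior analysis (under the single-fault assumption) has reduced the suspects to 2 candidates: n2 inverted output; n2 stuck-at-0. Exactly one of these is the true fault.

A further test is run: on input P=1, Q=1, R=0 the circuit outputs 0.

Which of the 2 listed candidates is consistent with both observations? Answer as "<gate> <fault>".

Evaluate each candidate on input P=1, Q=1, R=0:
  n2 inverted output: n1=0, n2=1 [inverted output], n3=1 → 1 — eliminated
  n2 stuck-at-0: n1=0, n2=0 [stuck-at-0], n3=0 → 0 — matches
Only n2 stuck-at-0 reproduces the observed 0.

n2 stuck-at-0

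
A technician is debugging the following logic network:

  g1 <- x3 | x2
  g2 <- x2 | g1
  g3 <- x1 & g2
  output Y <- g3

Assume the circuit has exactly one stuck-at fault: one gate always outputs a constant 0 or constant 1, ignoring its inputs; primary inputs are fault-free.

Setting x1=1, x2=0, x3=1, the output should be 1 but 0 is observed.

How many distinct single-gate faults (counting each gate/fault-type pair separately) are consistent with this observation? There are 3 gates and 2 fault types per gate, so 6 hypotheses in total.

3

Fault-free: g1=1, g2=1, g3=1 → 1. Observed 0.
  g1 stuck-at-0: output 0 ✓
  g1 stuck-at-1: output 1 ✗
  g2 stuck-at-0: output 0 ✓
  g2 stuck-at-1: output 1 ✗
  g3 stuck-at-0: output 0 ✓
  g3 stuck-at-1: output 1 ✗
Consistent faults: {g1 stuck-at-0, g2 stuck-at-0, g3 stuck-at-0} — 3 in all.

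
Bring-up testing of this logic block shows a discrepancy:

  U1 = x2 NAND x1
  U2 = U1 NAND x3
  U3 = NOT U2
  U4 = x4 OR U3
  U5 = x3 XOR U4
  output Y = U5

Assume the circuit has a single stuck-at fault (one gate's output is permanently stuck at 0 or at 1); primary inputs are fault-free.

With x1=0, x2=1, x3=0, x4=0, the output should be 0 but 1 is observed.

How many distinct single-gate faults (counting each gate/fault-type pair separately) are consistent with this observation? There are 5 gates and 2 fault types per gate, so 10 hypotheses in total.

Fault-free: U1=1, U2=1, U3=0, U4=0, U5=0 → 0. Observed 1.
  U1 stuck-at-0: output 0 ✗
  U1 stuck-at-1: output 0 ✗
  U2 stuck-at-0: output 1 ✓
  U2 stuck-at-1: output 0 ✗
  U3 stuck-at-0: output 0 ✗
  U3 stuck-at-1: output 1 ✓
  U4 stuck-at-0: output 0 ✗
  U4 stuck-at-1: output 1 ✓
  U5 stuck-at-0: output 0 ✗
  U5 stuck-at-1: output 1 ✓
Consistent faults: {U2 stuck-at-0, U3 stuck-at-1, U4 stuck-at-1, U5 stuck-at-1} — 4 in all.

4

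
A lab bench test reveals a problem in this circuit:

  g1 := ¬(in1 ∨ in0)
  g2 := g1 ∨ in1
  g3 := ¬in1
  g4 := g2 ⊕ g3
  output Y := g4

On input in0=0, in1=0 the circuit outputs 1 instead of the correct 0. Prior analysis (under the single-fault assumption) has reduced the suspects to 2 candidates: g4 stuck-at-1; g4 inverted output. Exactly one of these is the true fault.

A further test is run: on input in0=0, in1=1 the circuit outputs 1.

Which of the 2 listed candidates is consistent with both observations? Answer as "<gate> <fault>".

Evaluate each candidate on input in0=0, in1=1:
  g4 stuck-at-1: g1=0, g2=1, g3=0, g4=1 [stuck-at-1] → 1 — matches
  g4 inverted output: g1=0, g2=1, g3=0, g4=0 [inverted output] → 0 — eliminated
Only g4 stuck-at-1 reproduces the observed 1.

g4 stuck-at-1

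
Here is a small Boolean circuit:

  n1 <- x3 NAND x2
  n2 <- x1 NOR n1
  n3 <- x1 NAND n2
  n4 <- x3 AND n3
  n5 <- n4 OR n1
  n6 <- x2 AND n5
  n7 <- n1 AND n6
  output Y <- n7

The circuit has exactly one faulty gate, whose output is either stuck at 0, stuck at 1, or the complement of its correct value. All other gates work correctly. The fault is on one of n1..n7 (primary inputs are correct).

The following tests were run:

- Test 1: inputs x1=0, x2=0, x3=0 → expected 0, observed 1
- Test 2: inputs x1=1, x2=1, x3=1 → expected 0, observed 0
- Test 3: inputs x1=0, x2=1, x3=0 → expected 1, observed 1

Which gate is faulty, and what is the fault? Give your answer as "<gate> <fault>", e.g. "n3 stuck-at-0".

Fault-free values for test 1 (x1=0, x2=0, x3=0): n1=1, n2=0, n3=1, n4=0, n5=1, n6=0, n7=0, giving Y=0. Observed 1.
Test 1: faults giving observed 1 are {n6 stuck-at-1, n6 inverted output, n7 stuck-at-1, n7 inverted output}.
Test 2 (x1=1, x2=1, x3=1): fault-free n1=0, n2=0, n3=1, n4=1, n5=1, n6=1, n7=0 → 0; observed 0. Eliminates n7 stuck-at-1, n7 inverted output.
Test 3 (x1=0, x2=1, x3=0): fault-free n1=1, n2=0, n3=1, n4=0, n5=1, n6=1, n7=1 → 1; observed 1. Eliminates n6 inverted output.
Only n6 stuck-at-1 is consistent with every test.

n6 stuck-at-1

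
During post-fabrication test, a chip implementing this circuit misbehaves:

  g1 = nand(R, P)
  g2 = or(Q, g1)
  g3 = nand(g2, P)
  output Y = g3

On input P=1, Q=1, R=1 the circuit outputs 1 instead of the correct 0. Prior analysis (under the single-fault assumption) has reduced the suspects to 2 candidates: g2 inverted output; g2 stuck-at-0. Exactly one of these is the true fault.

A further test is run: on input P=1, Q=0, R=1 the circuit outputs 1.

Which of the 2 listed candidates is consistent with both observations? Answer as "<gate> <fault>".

Evaluate each candidate on input P=1, Q=0, R=1:
  g2 inverted output: g1=0, g2=1 [inverted output], g3=0 → 0 — eliminated
  g2 stuck-at-0: g1=0, g2=0 [stuck-at-0], g3=1 → 1 — matches
Only g2 stuck-at-0 reproduces the observed 1.

g2 stuck-at-0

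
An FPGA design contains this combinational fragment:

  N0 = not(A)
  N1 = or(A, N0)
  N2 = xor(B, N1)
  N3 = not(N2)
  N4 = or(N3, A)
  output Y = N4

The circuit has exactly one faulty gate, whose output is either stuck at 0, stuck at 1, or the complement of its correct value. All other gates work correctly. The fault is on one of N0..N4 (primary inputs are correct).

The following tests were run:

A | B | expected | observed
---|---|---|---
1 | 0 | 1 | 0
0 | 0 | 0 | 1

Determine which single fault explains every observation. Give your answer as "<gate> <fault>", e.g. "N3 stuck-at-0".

Fault-free values for test 1 (A=1, B=0): N0=0, N1=1, N2=1, N3=0, N4=1, giving Y=1. Observed 0.
Test 1: faults giving observed 0 are {N4 stuck-at-0, N4 inverted output}.
Test 2 (A=0, B=0): fault-free N0=1, N1=1, N2=1, N3=0, N4=0 → 0; observed 1. Eliminates N4 stuck-at-0.
Only N4 inverted output is consistent with every test.

N4 inverted output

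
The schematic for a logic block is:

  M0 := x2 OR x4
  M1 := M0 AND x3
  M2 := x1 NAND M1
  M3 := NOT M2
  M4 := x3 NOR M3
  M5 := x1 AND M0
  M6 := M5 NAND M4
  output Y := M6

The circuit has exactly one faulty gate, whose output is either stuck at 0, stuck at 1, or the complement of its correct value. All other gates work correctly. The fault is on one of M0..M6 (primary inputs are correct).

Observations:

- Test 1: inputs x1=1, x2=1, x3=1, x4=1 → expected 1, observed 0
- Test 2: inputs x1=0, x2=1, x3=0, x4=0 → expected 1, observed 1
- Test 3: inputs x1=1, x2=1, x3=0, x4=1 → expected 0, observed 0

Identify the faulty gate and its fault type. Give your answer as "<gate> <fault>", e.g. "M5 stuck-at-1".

Fault-free values for test 1 (x1=1, x2=1, x3=1, x4=1): M0=1, M1=1, M2=0, M3=1, M4=0, M5=1, M6=1, giving Y=1. Observed 0.
Test 1: faults giving observed 0 are {M4 stuck-at-1, M4 inverted output, M6 stuck-at-0, M6 inverted output}.
Test 2 (x1=0, x2=1, x3=0, x4=0): fault-free M0=1, M1=0, M2=1, M3=0, M4=1, M5=0, M6=1 → 1; observed 1. Eliminates M6 stuck-at-0, M6 inverted output.
Test 3 (x1=1, x2=1, x3=0, x4=1): fault-free M0=1, M1=0, M2=1, M3=0, M4=1, M5=1, M6=0 → 0; observed 0. Eliminates M4 inverted output.
Only M4 stuck-at-1 is consistent with every test.

M4 stuck-at-1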